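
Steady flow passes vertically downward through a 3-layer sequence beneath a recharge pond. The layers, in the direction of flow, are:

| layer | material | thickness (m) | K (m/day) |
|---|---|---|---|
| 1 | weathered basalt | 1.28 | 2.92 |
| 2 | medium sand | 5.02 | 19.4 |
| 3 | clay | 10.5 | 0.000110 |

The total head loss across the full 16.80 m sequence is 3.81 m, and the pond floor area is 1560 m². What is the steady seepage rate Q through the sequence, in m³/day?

0.0623

Flow is perpendicular to layering, so the layers act in series and the equivalent K is the thickness-weighted harmonic mean.
Total thickness L = 1.28 + 5.02 + 10.5 = 16.80 m.
Σ(b_i/K_i) = 1.28/2.92 + 5.02/19.4 + 10.5/0.000110 = 95455 d.
K_eq = L / Σ(b_i/K_i) = 16.80 / 95455 = 0.0001760 m/day.
Q = K_eq · A · (Δh/L) = 0.0001760 × 1560 × (3.81/16.80) = 0.06227 m³/day.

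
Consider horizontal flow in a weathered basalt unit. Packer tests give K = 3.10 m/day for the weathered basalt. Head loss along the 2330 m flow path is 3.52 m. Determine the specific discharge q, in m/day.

0.00468

Hydraulic gradient i = Δh / L = 3.52 / 2330 = 0.001511.
Specific discharge q = K · i = 3.100 × 0.001511 = 0.004683 m/day.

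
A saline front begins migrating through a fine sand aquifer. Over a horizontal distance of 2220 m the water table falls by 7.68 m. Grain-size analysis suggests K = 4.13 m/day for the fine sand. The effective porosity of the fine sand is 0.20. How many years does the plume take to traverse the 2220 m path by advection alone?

Hydraulic gradient i = Δh / L = 7.68 / 2220 = 0.003459.
Darcy flux q = K · i = 4.130 × 0.003459 = 0.01429 m/day.
Seepage velocity v = q / n_e = 0.01429 / 0.20 = 0.07144 m/day.
Travel time t = L / v = 2220 / 0.07144 = 31076 days = 85.08 years.

85.1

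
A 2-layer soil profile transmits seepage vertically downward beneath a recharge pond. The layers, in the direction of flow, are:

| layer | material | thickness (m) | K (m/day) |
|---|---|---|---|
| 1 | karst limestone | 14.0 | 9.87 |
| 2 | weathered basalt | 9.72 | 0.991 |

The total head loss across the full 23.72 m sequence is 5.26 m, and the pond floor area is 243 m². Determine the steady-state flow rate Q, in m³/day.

Flow is perpendicular to layering, so the layers act in series and the equivalent K is the thickness-weighted harmonic mean.
Total thickness L = 14.0 + 9.72 = 23.72 m.
Σ(b_i/K_i) = 14.0/9.87 + 9.72/0.991 = 11.23 d.
K_eq = L / Σ(b_i/K_i) = 23.72 / 11.23 = 2.113 m/day.
Q = K_eq · A · (Δh/L) = 2.113 × 243 × (5.26/23.72) = 113.9 m³/day.

114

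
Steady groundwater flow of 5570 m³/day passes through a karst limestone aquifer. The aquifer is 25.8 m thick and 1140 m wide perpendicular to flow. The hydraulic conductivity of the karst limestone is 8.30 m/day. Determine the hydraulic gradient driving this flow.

0.0228

Cross-sectional area A = 1140 × 25.8 = 29412 m².
From Q = K·A·i, i = Q / (K·A) = 5570 / (8.300 × 29412) = 0.02282.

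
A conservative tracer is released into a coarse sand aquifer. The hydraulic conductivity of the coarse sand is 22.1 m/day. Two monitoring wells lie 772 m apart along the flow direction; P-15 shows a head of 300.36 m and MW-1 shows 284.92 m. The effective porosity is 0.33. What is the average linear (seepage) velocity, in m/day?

1.34

Hydraulic gradient i = (300.36 − 284.92) / 772 = 15.44 / 772 = 0.02000.
Darcy flux q = K · i = 22.10 × 0.02000 = 0.4420 m/day.
Seepage velocity v = q / n_e = 0.4420 / 0.33 = 1.339 m/day.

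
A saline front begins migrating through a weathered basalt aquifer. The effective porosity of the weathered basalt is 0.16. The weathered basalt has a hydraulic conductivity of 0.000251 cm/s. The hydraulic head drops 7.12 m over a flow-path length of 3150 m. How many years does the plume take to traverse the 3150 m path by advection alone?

2820

Convert K: 0.000251 cm/s × 864 = 0.2169 m/day.
Hydraulic gradient i = Δh / L = 7.12 / 3150 = 0.002260.
Darcy flux q = K · i = 0.2169 × 0.002260 = 0.0004902 m/day.
Seepage velocity v = q / n_e = 0.0004902 / 0.16 = 0.003064 m/day.
Travel time t = L / v = 3150 / 0.003064 = 1.028e+06 days = 2815 years.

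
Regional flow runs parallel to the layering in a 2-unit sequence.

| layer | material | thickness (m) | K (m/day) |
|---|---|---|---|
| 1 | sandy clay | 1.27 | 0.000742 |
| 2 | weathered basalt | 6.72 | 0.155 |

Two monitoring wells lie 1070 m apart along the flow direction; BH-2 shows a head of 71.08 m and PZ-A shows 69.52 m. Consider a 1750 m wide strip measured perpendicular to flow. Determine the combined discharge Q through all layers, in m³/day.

2.66

Flow is parallel to layering, so each bed carries its own Darcy discharge and the transmissivities add.
Σ(K_i·b_i) = 0.000742×1.27 + 0.155×6.72 = 1.043 m²/day.
Hydraulic gradient i = (71.08 − 69.52) / 1070 = 1.56 / 1070 = 0.001458.
Q = Σ(K_i·b_i) · W · i = 1.043 × 1750 × 0.001458 = 2.660 m³/day.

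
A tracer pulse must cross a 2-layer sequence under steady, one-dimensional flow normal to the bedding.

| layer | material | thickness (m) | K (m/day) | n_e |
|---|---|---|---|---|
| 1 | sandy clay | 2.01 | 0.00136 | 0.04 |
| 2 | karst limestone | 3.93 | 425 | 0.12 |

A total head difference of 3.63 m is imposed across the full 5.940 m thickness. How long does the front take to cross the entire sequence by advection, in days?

With flow normal to the layers, continuity requires the same specific discharge q through every layer.
Σ(b_i/K_i) = 2.01/0.00136 + 3.93/425 = 1478 d.
q = Δh / Σ(b_i/K_i) = 3.63 / 1478 = 0.002456 m/day.
In each layer the seepage velocity is v_i = q/n_i, so the layer transit time is t_i = b_i·n_i / q:
  layer 1 (sandy clay): t_1 = 2.01 × 0.04 / 0.002456 = 32.73 d
  layer 2 (karst limestone): t_2 = 3.93 × 0.12 / 0.002456 = 192.0 d
Total t = Σ t_i = 224.7 days.

225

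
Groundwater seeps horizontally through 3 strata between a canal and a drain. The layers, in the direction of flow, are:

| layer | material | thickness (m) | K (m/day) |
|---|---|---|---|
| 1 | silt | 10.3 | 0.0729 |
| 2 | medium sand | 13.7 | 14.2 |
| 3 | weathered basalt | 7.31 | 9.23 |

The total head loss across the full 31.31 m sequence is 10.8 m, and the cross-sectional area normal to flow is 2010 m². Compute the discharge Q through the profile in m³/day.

152

Flow is perpendicular to layering, so the layers act in series and the equivalent K is the thickness-weighted harmonic mean.
Total thickness L = 10.3 + 13.7 + 7.31 = 31.31 m.
Σ(b_i/K_i) = 10.3/0.0729 + 13.7/14.2 + 7.31/9.23 = 143.0 d.
K_eq = L / Σ(b_i/K_i) = 31.31 / 143.0 = 0.2189 m/day.
Q = K_eq · A · (Δh/L) = 0.2189 × 2010 × (10.8/31.31) = 151.8 m³/day.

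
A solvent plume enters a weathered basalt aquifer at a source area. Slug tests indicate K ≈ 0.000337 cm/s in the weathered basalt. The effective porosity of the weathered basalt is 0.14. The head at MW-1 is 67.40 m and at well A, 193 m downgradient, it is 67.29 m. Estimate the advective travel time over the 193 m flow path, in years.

446

Convert K: 0.000337 cm/s × 864 = 0.2912 m/day.
Hydraulic gradient i = (67.40 − 67.29) / 193 = 0.11 / 193 = 0.0005699.
Darcy flux q = K · i = 0.2912 × 0.0005699 = 0.0001660 m/day.
Seepage velocity v = q / n_e = 0.0001660 / 0.14 = 0.001185 m/day.
Travel time t = L / v = 193 / 0.001185 = 1.628e+05 days = 445.8 years.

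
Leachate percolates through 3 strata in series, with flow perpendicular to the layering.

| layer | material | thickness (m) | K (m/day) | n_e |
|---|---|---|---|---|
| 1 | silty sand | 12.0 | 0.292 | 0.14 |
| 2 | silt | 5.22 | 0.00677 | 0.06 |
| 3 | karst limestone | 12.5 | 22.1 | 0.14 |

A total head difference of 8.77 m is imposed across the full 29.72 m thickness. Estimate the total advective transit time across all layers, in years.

0.950

With flow normal to the layers, continuity requires the same specific discharge q through every layer.
Σ(b_i/K_i) = 12.0/0.292 + 5.22/0.00677 + 12.5/22.1 = 812.7 d.
q = Δh / Σ(b_i/K_i) = 8.77 / 812.7 = 0.01079 m/day.
In each layer the seepage velocity is v_i = q/n_i, so the layer transit time is t_i = b_i·n_i / q:
  layer 1 (silty sand): t_1 = 12.0 × 0.14 / 0.01079 = 155.7 d
  layer 2 (silt): t_2 = 5.22 × 0.06 / 0.01079 = 29.02 d
  layer 3 (karst limestone): t_3 = 12.5 × 0.14 / 0.01079 = 162.2 d
Total t = Σ t_i = 346.9 days = 0.9497 years.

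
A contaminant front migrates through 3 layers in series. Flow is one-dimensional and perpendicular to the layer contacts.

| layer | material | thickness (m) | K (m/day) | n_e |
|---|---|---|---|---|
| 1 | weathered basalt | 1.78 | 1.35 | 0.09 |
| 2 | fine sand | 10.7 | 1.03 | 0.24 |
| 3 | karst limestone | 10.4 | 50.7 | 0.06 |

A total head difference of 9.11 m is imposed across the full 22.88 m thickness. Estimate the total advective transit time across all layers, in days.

4.38

With flow normal to the layers, continuity requires the same specific discharge q through every layer.
Σ(b_i/K_i) = 1.78/1.35 + 10.7/1.03 + 10.4/50.7 = 11.91 d.
q = Δh / Σ(b_i/K_i) = 9.11 / 11.91 = 0.7648 m/day.
In each layer the seepage velocity is v_i = q/n_i, so the layer transit time is t_i = b_i·n_i / q:
  layer 1 (weathered basalt): t_1 = 1.78 × 0.09 / 0.7648 = 0.2095 d
  layer 2 (fine sand): t_2 = 10.7 × 0.24 / 0.7648 = 3.358 d
  layer 3 (karst limestone): t_3 = 10.4 × 0.06 / 0.7648 = 0.8159 d
Total t = Σ t_i = 4.383 days.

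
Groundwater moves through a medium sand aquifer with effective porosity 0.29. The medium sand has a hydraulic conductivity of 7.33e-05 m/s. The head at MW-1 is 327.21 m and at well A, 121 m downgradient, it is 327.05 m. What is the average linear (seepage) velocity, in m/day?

0.0289

Convert K: 7.33e-05 m/s × 86400 = 6.333 m/day.
Hydraulic gradient i = (327.21 − 327.05) / 121 = 0.16 / 121 = 0.001322.
Darcy flux q = K · i = 6.333 × 0.001322 = 0.008374 m/day.
Seepage velocity v = q / n_e = 0.008374 / 0.29 = 0.02888 m/day.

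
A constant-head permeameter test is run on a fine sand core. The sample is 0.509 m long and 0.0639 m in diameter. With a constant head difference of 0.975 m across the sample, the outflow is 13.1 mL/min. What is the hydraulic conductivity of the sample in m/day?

Cross-sectional area A = π·(d/2)² = π × (0.0639/2)² = 0.003207 m².
Convert discharge: 13.1 mL/min = 2.183e-07 m³/s.
Darcy's law rearranged: K = Q·L / (A·Δh) = 2.183e-07 × 0.509 / (0.003207 × 0.975) = 3.554e-05 m/s = 3.071 m/day.

3.07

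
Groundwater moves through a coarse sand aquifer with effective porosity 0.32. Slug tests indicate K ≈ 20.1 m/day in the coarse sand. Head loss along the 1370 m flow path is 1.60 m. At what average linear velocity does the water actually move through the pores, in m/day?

Hydraulic gradient i = Δh / L = 1.60 / 1370 = 0.001168.
Darcy flux q = K · i = 20.10 × 0.001168 = 0.02347 m/day.
Seepage velocity v = q / n_e = 0.02347 / 0.32 = 0.07336 m/day.

0.0734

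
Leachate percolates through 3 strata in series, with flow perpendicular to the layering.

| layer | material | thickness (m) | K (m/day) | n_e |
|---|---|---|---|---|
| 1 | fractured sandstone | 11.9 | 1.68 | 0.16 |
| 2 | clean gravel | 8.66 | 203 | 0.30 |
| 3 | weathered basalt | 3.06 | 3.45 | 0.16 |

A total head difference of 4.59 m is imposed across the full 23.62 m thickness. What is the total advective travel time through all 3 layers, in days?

8.71

With flow normal to the layers, continuity requires the same specific discharge q through every layer.
Σ(b_i/K_i) = 11.9/1.68 + 8.66/203 + 3.06/3.45 = 8.013 d.
q = Δh / Σ(b_i/K_i) = 4.59 / 8.013 = 0.5728 m/day.
In each layer the seepage velocity is v_i = q/n_i, so the layer transit time is t_i = b_i·n_i / q:
  layer 1 (fractured sandstone): t_1 = 11.9 × 0.16 / 0.5728 = 3.324 d
  layer 2 (clean gravel): t_2 = 8.66 × 0.30 / 0.5728 = 4.535 d
  layer 3 (weathered basalt): t_3 = 3.06 × 0.16 / 0.5728 = 0.8547 d
Total t = Σ t_i = 8.714 days.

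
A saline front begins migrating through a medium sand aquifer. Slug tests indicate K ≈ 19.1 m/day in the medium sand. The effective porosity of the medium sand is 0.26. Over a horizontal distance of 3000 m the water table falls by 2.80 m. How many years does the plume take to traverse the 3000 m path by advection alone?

Hydraulic gradient i = Δh / L = 2.80 / 3000 = 0.0009333.
Darcy flux q = K · i = 19.10 × 0.0009333 = 0.01783 m/day.
Seepage velocity v = q / n_e = 0.01783 / 0.26 = 0.06856 m/day.
Travel time t = L / v = 3000 / 0.06856 = 43755 days = 119.8 years.

120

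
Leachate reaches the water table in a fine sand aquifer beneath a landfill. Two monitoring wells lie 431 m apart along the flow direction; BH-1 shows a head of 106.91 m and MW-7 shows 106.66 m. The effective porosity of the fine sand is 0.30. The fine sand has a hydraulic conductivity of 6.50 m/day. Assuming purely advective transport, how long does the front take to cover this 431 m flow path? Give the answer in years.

93.9

Hydraulic gradient i = (106.91 − 106.66) / 431 = 0.25 / 431 = 0.0005800.
Darcy flux q = K · i = 6.500 × 0.0005800 = 0.003770 m/day.
Seepage velocity v = q / n_e = 0.003770 / 0.30 = 0.01257 m/day.
Travel time t = L / v = 431 / 0.01257 = 34294 days = 93.89 years.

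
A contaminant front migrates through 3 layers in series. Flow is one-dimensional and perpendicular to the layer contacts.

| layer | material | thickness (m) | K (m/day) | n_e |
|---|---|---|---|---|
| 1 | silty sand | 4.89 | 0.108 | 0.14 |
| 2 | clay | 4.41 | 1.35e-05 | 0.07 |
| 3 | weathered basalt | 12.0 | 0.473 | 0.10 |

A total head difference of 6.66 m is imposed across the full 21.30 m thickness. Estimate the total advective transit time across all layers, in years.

With flow normal to the layers, continuity requires the same specific discharge q through every layer.
Σ(b_i/K_i) = 4.89/0.108 + 4.41/1.35e-05 + 12.0/0.473 = 3.267e+05 d.
q = Δh / Σ(b_i/K_i) = 6.66 / 3.267e+05 = 2.038e-05 m/day.
In each layer the seepage velocity is v_i = q/n_i, so the layer transit time is t_i = b_i·n_i / q:
  layer 1 (silty sand): t_1 = 4.89 × 0.14 / 2.038e-05 = 33586 d
  layer 2 (clay): t_2 = 4.41 × 0.07 / 2.038e-05 = 15145 d
  layer 3 (weathered basalt): t_3 = 12.0 × 0.10 / 2.038e-05 = 58872 d
Total t = Σ t_i = 1.076e+05 days = 294.6 years.

295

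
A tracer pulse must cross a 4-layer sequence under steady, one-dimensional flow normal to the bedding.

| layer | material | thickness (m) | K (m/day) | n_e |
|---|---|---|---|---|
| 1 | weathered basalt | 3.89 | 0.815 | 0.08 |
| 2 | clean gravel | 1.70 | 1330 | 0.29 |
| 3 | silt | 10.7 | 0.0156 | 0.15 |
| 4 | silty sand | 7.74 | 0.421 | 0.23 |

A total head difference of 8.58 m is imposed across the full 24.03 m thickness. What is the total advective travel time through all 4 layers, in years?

0.948

With flow normal to the layers, continuity requires the same specific discharge q through every layer.
Σ(b_i/K_i) = 3.89/0.815 + 1.70/1330 + 10.7/0.0156 + 7.74/0.421 = 709.1 d.
q = Δh / Σ(b_i/K_i) = 8.58 / 709.1 = 0.01210 m/day.
In each layer the seepage velocity is v_i = q/n_i, so the layer transit time is t_i = b_i·n_i / q:
  layer 1 (weathered basalt): t_1 = 3.89 × 0.08 / 0.01210 = 25.72 d
  layer 2 (clean gravel): t_2 = 1.70 × 0.29 / 0.01210 = 40.74 d
  layer 3 (silt): t_3 = 10.7 × 0.15 / 0.01210 = 132.6 d
  layer 4 (silty sand): t_4 = 7.74 × 0.23 / 0.01210 = 147.1 d
Total t = Σ t_i = 346.2 days = 0.9479 years.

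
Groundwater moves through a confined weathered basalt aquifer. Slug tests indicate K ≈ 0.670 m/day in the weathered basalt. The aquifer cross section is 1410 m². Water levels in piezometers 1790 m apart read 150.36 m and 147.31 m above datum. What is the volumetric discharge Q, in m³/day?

1.61

Hydraulic gradient i = (150.36 − 147.31) / 1790 = 3.05 / 1790 = 0.001704.
Darcy's law: Q = K · A · i = 0.6700 × 1410 × 0.001704 = 1.610 m³/day.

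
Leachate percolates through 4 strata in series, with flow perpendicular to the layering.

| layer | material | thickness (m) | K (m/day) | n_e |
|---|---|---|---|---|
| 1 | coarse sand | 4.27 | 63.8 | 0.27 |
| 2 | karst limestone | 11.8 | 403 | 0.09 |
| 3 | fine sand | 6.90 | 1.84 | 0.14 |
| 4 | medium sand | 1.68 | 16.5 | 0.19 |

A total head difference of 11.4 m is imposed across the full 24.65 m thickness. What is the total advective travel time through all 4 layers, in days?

1.21

With flow normal to the layers, continuity requires the same specific discharge q through every layer.
Σ(b_i/K_i) = 4.27/63.8 + 11.8/403 + 6.90/1.84 + 1.68/16.5 = 3.948 d.
q = Δh / Σ(b_i/K_i) = 11.4 / 3.948 = 2.888 m/day.
In each layer the seepage velocity is v_i = q/n_i, so the layer transit time is t_i = b_i·n_i / q:
  layer 1 (coarse sand): t_1 = 4.27 × 0.27 / 2.888 = 0.3993 d
  layer 2 (karst limestone): t_2 = 11.8 × 0.09 / 2.888 = 0.3678 d
  layer 3 (fine sand): t_3 = 6.90 × 0.14 / 2.888 = 0.3345 d
  layer 4 (medium sand): t_4 = 1.68 × 0.19 / 2.888 = 0.1105 d
Total t = Σ t_i = 1.212 days.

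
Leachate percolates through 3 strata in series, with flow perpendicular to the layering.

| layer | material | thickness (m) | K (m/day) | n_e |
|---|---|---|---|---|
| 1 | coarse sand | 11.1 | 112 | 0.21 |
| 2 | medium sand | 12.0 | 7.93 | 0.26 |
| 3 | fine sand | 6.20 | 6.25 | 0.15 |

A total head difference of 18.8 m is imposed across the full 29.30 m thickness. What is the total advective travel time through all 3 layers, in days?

With flow normal to the layers, continuity requires the same specific discharge q through every layer.
Σ(b_i/K_i) = 11.1/112 + 12.0/7.93 + 6.20/6.25 = 2.604 d.
q = Δh / Σ(b_i/K_i) = 18.8 / 2.604 = 7.219 m/day.
In each layer the seepage velocity is v_i = q/n_i, so the layer transit time is t_i = b_i·n_i / q:
  layer 1 (coarse sand): t_1 = 11.1 × 0.21 / 7.219 = 0.3229 d
  layer 2 (medium sand): t_2 = 12.0 × 0.26 / 7.219 = 0.4322 d
  layer 3 (fine sand): t_3 = 6.20 × 0.15 / 7.219 = 0.1288 d
Total t = Σ t_i = 0.8840 days.

0.884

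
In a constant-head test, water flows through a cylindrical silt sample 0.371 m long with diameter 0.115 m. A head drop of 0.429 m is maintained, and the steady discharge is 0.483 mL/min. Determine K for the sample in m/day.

Cross-sectional area A = π·(d/2)² = π × (0.115/2)² = 0.01039 m².
Convert discharge: 0.483 mL/min = 8.050e-09 m³/s.
Darcy's law rearranged: K = Q·L / (A·Δh) = 8.050e-09 × 0.371 / (0.01039 × 0.429) = 6.702e-07 m/s = 0.05791 m/day.

0.0579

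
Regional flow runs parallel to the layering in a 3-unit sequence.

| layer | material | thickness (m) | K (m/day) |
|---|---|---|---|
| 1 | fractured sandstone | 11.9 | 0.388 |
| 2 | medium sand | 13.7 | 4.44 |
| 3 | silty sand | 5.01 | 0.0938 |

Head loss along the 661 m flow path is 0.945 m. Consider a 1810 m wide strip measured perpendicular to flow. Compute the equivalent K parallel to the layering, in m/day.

Flow is parallel to layering, so each bed carries its own Darcy discharge and the transmissivities add.
Σ(K_i·b_i) = 0.388×11.9 + 4.44×13.7 + 0.0938×5.01 = 65.92 m²/day.
Total thickness b = 30.61 m, so K_eq = Σ(K_i·b_i)/b = 2.153 m/day.

2.15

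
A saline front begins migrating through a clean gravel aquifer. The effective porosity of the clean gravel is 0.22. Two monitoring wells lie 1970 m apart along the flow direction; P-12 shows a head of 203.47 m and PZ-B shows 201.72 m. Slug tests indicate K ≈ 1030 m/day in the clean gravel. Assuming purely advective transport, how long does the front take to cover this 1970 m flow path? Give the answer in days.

Hydraulic gradient i = (203.47 − 201.72) / 1970 = 1.75 / 1970 = 0.0008883.
Darcy flux q = K · i = 1030 × 0.0008883 = 0.9150 m/day.
Seepage velocity v = q / n_e = 0.9150 / 0.22 = 4.159 m/day.
Travel time t = L / v = 1970 / 4.159 = 473.7 days.

474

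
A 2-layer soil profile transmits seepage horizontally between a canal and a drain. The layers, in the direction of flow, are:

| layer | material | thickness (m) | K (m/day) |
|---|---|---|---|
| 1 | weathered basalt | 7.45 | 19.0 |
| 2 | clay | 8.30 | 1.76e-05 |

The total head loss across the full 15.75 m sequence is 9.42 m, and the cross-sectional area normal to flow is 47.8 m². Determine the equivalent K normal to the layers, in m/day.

3.34e-05

Flow is perpendicular to layering, so the layers act in series and the equivalent K is the thickness-weighted harmonic mean.
Total thickness L = 7.45 + 8.30 = 15.75 m.
Σ(b_i/K_i) = 7.45/19.0 + 8.30/1.76e-05 = 4.716e+05 d.
K_eq = L / Σ(b_i/K_i) = 15.75 / 4.716e+05 = 3.340e-05 m/day.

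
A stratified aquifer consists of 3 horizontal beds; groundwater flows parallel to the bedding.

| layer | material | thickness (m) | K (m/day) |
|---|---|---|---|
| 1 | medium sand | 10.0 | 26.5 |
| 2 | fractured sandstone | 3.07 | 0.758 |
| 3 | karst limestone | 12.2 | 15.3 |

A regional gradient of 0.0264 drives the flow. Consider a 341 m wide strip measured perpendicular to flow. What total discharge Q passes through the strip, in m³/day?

Flow is parallel to layering, so each bed carries its own Darcy discharge and the transmissivities add.
Σ(K_i·b_i) = 26.5×10.0 + 0.758×3.07 + 15.3×12.2 = 454.0 m²/day.
Hydraulic gradient i = 0.0264.
Q = Σ(K_i·b_i) · W · i = 454.0 × 341 × 0.02640 = 4087 m³/day.

4090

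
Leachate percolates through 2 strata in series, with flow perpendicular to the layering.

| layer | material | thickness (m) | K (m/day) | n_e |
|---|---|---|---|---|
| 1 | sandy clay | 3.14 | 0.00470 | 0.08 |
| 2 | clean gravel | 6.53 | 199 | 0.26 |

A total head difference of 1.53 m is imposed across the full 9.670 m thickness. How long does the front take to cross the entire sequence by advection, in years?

With flow normal to the layers, continuity requires the same specific discharge q through every layer.
Σ(b_i/K_i) = 3.14/0.00470 + 6.53/199 = 668.1 d.
q = Δh / Σ(b_i/K_i) = 1.53 / 668.1 = 0.002290 m/day.
In each layer the seepage velocity is v_i = q/n_i, so the layer transit time is t_i = b_i·n_i / q:
  layer 1 (sandy clay): t_1 = 3.14 × 0.08 / 0.002290 = 109.7 d
  layer 2 (clean gravel): t_2 = 6.53 × 0.26 / 0.002290 = 741.4 d
Total t = Σ t_i = 851.1 days = 2.330 years.

2.33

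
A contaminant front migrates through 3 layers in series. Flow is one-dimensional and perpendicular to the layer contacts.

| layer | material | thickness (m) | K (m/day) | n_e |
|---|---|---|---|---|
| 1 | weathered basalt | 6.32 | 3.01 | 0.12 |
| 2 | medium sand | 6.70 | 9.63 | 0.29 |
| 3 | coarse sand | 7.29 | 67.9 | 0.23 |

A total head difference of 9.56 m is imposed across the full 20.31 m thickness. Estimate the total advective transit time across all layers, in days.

With flow normal to the layers, continuity requires the same specific discharge q through every layer.
Σ(b_i/K_i) = 6.32/3.01 + 6.70/9.63 + 7.29/67.9 = 2.903 d.
q = Δh / Σ(b_i/K_i) = 9.56 / 2.903 = 3.293 m/day.
In each layer the seepage velocity is v_i = q/n_i, so the layer transit time is t_i = b_i·n_i / q:
  layer 1 (weathered basalt): t_1 = 6.32 × 0.12 / 3.293 = 0.2303 d
  layer 2 (medium sand): t_2 = 6.70 × 0.29 / 3.293 = 0.5900 d
  layer 3 (coarse sand): t_3 = 7.29 × 0.23 / 3.293 = 0.5091 d
Total t = Σ t_i = 1.329 days.

1.33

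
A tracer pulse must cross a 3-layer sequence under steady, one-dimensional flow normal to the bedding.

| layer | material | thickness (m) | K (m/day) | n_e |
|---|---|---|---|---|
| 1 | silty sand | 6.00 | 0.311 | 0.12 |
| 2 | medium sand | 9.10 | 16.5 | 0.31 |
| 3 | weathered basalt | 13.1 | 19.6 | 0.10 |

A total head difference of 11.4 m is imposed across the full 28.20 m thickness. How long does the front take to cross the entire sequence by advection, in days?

With flow normal to the layers, continuity requires the same specific discharge q through every layer.
Σ(b_i/K_i) = 6.00/0.311 + 9.10/16.5 + 13.1/19.6 = 20.51 d.
q = Δh / Σ(b_i/K_i) = 11.4 / 20.51 = 0.5558 m/day.
In each layer the seepage velocity is v_i = q/n_i, so the layer transit time is t_i = b_i·n_i / q:
  layer 1 (silty sand): t_1 = 6.00 × 0.12 / 0.5558 = 1.296 d
  layer 2 (medium sand): t_2 = 9.10 × 0.31 / 0.5558 = 5.076 d
  layer 3 (weathered basalt): t_3 = 13.1 × 0.10 / 0.5558 = 2.357 d
Total t = Σ t_i = 8.729 days.

8.73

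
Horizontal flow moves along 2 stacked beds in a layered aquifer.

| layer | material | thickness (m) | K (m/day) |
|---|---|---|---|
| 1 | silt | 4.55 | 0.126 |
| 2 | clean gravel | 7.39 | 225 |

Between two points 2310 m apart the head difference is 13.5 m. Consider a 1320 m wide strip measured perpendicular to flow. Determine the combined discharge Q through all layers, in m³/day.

Flow is parallel to layering, so each bed carries its own Darcy discharge and the transmissivities add.
Σ(K_i·b_i) = 0.126×4.55 + 225×7.39 = 1663 m²/day.
Hydraulic gradient i = Δh / L = 13.5 / 2310 = 0.005844.
Q = Σ(K_i·b_i) · W · i = 1663 × 1320 × 0.005844 = 12831 m³/day.

12800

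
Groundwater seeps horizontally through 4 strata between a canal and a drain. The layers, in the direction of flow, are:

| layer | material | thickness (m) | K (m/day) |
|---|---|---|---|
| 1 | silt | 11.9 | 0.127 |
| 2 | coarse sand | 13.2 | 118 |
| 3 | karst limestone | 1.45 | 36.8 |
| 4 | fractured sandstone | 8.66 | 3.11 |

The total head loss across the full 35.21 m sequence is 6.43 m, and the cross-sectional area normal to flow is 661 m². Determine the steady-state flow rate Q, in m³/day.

Flow is perpendicular to layering, so the layers act in series and the equivalent K is the thickness-weighted harmonic mean.
Total thickness L = 11.9 + 13.2 + 1.45 + 8.66 = 35.21 m.
Σ(b_i/K_i) = 11.9/0.127 + 13.2/118 + 1.45/36.8 + 8.66/3.11 = 96.64 d.
K_eq = L / Σ(b_i/K_i) = 35.21 / 96.64 = 0.3644 m/day.
Q = K_eq · A · (Δh/L) = 0.3644 × 661 × (6.43/35.21) = 43.98 m³/day.

44.0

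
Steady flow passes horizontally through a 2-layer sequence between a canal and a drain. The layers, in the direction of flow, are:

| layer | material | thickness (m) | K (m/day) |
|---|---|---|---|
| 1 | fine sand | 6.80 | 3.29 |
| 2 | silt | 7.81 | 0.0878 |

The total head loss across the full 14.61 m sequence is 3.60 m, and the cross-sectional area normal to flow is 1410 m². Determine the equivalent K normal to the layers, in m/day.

Flow is perpendicular to layering, so the layers act in series and the equivalent K is the thickness-weighted harmonic mean.
Total thickness L = 6.80 + 7.81 = 14.61 m.
Σ(b_i/K_i) = 6.80/3.29 + 7.81/0.0878 = 91.02 d.
K_eq = L / Σ(b_i/K_i) = 14.61 / 91.02 = 0.1605 m/day.

0.161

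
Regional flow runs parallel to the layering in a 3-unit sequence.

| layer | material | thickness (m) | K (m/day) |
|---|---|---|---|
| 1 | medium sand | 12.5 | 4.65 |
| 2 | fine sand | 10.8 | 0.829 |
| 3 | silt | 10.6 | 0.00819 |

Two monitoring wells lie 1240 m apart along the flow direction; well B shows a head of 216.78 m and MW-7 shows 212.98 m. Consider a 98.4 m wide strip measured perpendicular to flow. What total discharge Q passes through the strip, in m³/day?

Flow is parallel to layering, so each bed carries its own Darcy discharge and the transmissivities add.
Σ(K_i·b_i) = 4.65×12.5 + 0.829×10.8 + 0.00819×10.6 = 67.17 m²/day.
Hydraulic gradient i = (216.78 − 212.98) / 1240 = 3.8 / 1240 = 0.003065.
Q = Σ(K_i·b_i) · W · i = 67.17 × 98.4 × 0.003065 = 20.25 m³/day.

20.3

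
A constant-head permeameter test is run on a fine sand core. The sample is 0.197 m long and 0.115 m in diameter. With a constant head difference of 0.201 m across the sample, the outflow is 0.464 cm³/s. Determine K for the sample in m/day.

Cross-sectional area A = π·(d/2)² = π × (0.115/2)² = 0.01039 m².
Convert discharge: 0.464 cm³/s = 4.640e-07 m³/s.
Darcy's law rearranged: K = Q·L / (A·Δh) = 4.640e-07 × 0.197 / (0.01039 × 0.201) = 4.378e-05 m/s = 3.783 m/day.

3.78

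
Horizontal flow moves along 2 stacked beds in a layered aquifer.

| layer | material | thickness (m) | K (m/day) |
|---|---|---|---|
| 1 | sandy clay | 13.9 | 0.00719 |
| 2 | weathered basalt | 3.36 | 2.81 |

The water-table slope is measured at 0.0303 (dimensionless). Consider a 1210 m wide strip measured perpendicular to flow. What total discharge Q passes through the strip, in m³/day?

350

Flow is parallel to layering, so each bed carries its own Darcy discharge and the transmissivities add.
Σ(K_i·b_i) = 0.00719×13.9 + 2.81×3.36 = 9.542 m²/day.
Hydraulic gradient i = 0.0303.
Q = Σ(K_i·b_i) · W · i = 9.542 × 1210 × 0.03030 = 349.8 m³/day.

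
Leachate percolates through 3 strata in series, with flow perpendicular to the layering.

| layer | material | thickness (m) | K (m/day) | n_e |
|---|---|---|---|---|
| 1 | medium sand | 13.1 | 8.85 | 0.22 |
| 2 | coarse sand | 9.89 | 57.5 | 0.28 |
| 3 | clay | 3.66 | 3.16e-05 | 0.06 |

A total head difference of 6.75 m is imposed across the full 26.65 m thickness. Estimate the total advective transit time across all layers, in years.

With flow normal to the layers, continuity requires the same specific discharge q through every layer.
Σ(b_i/K_i) = 13.1/8.85 + 9.89/57.5 + 3.66/3.16e-05 = 1.158e+05 d.
q = Δh / Σ(b_i/K_i) = 6.75 / 1.158e+05 = 5.828e-05 m/day.
In each layer the seepage velocity is v_i = q/n_i, so the layer transit time is t_i = b_i·n_i / q:
  layer 1 (medium sand): t_1 = 13.1 × 0.22 / 5.828e-05 = 49453 d
  layer 2 (coarse sand): t_2 = 9.89 × 0.28 / 5.828e-05 = 47517 d
  layer 3 (clay): t_3 = 3.66 × 0.06 / 5.828e-05 = 3768 d
Total t = Σ t_i = 1.007e+05 days = 275.8 years.

276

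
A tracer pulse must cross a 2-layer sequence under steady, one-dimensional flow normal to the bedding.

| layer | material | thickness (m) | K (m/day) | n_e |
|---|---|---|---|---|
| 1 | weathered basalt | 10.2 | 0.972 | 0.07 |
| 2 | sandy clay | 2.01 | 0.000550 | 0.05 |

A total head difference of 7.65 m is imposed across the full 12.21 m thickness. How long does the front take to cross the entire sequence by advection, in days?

With flow normal to the layers, continuity requires the same specific discharge q through every layer.
Σ(b_i/K_i) = 10.2/0.972 + 2.01/0.000550 = 3665 d.
q = Δh / Σ(b_i/K_i) = 7.65 / 3665 = 0.002087 m/day.
In each layer the seepage velocity is v_i = q/n_i, so the layer transit time is t_i = b_i·n_i / q:
  layer 1 (weathered basalt): t_1 = 10.2 × 0.07 / 0.002087 = 342.1 d
  layer 2 (sandy clay): t_2 = 2.01 × 0.05 / 0.002087 = 48.15 d
Total t = Σ t_i = 390.2 days.

390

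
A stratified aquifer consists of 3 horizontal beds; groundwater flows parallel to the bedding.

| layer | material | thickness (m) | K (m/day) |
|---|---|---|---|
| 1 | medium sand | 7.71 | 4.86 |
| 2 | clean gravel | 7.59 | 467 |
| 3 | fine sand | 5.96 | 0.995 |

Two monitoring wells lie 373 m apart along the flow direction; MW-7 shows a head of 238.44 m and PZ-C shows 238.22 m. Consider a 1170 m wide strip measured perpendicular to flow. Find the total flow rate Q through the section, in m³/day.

Flow is parallel to layering, so each bed carries its own Darcy discharge and the transmissivities add.
Σ(K_i·b_i) = 4.86×7.71 + 467×7.59 + 0.995×5.96 = 3588 m²/day.
Hydraulic gradient i = (238.44 − 238.22) / 373 = 0.22 / 373 = 0.0005898.
Q = Σ(K_i·b_i) · W · i = 3588 × 1170 × 0.0005898 = 2476 m³/day.

2480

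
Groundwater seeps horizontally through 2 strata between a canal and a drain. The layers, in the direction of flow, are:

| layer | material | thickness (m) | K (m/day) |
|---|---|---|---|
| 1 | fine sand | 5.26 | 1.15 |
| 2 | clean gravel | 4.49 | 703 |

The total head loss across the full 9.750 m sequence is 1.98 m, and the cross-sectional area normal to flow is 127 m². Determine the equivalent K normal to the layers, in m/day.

2.13

Flow is perpendicular to layering, so the layers act in series and the equivalent K is the thickness-weighted harmonic mean.
Total thickness L = 5.26 + 4.49 = 9.750 m.
Σ(b_i/K_i) = 5.26/1.15 + 4.49/703 = 4.580 d.
K_eq = L / Σ(b_i/K_i) = 9.750 / 4.580 = 2.129 m/day.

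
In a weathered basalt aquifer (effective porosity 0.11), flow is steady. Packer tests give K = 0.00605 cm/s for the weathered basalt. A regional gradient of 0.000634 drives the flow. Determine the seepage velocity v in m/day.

0.0301

Convert K: 0.00605 cm/s × 864 = 5.227 m/day.
Hydraulic gradient i = 0.000634.
Darcy flux q = K · i = 5.227 × 0.0006340 = 0.003314 m/day.
Seepage velocity v = q / n_e = 0.003314 / 0.11 = 0.03013 m/day.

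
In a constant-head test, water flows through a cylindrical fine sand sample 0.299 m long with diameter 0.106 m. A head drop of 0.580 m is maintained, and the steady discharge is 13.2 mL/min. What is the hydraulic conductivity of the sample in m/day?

Cross-sectional area A = π·(d/2)² = π × (0.106/2)² = 0.008825 m².
Convert discharge: 13.2 mL/min = 2.200e-07 m³/s.
Darcy's law rearranged: K = Q·L / (A·Δh) = 2.200e-07 × 0.299 / (0.008825 × 0.580) = 1.285e-05 m/s = 1.110 m/day.

1.11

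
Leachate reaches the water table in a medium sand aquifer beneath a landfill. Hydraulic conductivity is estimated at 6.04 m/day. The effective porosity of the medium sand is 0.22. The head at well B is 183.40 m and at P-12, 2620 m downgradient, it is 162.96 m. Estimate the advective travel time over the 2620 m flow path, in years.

Hydraulic gradient i = (183.40 − 162.96) / 2620 = 20.44 / 2620 = 0.007802.
Darcy flux q = K · i = 6.040 × 0.007802 = 0.04712 m/day.
Seepage velocity v = q / n_e = 0.04712 / 0.22 = 0.2142 m/day.
Travel time t = L / v = 2620 / 0.2142 = 12232 days = 33.49 years.

33.5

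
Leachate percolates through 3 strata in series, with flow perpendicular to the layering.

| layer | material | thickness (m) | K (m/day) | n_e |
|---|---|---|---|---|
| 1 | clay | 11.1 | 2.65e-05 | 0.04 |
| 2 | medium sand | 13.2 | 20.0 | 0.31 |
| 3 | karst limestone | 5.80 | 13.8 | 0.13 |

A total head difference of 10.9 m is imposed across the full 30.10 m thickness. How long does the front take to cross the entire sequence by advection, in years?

557

With flow normal to the layers, continuity requires the same specific discharge q through every layer.
Σ(b_i/K_i) = 11.1/2.65e-05 + 13.2/20.0 + 5.80/13.8 = 4.189e+05 d.
q = Δh / Σ(b_i/K_i) = 10.9 / 4.189e+05 = 2.602e-05 m/day.
In each layer the seepage velocity is v_i = q/n_i, so the layer transit time is t_i = b_i·n_i / q:
  layer 1 (clay): t_1 = 11.1 × 0.04 / 2.602e-05 = 17062 d
  layer 2 (medium sand): t_2 = 13.2 × 0.31 / 2.602e-05 = 1.572e+05 d
  layer 3 (karst limestone): t_3 = 5.80 × 0.13 / 2.602e-05 = 28975 d
Total t = Σ t_i = 2.033e+05 days = 556.6 years.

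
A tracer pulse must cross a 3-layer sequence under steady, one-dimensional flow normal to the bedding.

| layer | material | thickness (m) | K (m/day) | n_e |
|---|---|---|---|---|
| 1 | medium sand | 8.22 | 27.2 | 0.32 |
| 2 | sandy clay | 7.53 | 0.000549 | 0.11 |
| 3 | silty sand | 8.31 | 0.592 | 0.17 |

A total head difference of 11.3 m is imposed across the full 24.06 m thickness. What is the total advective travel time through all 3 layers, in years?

With flow normal to the layers, continuity requires the same specific discharge q through every layer.
Σ(b_i/K_i) = 8.22/27.2 + 7.53/0.000549 + 8.31/0.592 = 13730 d.
q = Δh / Σ(b_i/K_i) = 11.3 / 13730 = 0.0008230 m/day.
In each layer the seepage velocity is v_i = q/n_i, so the layer transit time is t_i = b_i·n_i / q:
  layer 1 (medium sand): t_1 = 8.22 × 0.32 / 0.0008230 = 3196 d
  layer 2 (sandy clay): t_2 = 7.53 × 0.11 / 0.0008230 = 1006 d
  layer 3 (silty sand): t_3 = 8.31 × 0.17 / 0.0008230 = 1717 d
Total t = Σ t_i = 5919 days = 16.21 years.

16.2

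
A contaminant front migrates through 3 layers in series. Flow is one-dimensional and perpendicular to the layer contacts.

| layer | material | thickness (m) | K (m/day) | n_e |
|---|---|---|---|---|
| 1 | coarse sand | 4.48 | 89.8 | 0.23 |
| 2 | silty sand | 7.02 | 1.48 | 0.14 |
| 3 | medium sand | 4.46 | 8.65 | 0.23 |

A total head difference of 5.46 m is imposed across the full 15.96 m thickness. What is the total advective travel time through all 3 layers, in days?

2.95

With flow normal to the layers, continuity requires the same specific discharge q through every layer.
Σ(b_i/K_i) = 4.48/89.8 + 7.02/1.48 + 4.46/8.65 = 5.309 d.
q = Δh / Σ(b_i/K_i) = 5.46 / 5.309 = 1.028 m/day.
In each layer the seepage velocity is v_i = q/n_i, so the layer transit time is t_i = b_i·n_i / q:
  layer 1 (coarse sand): t_1 = 4.48 × 0.23 / 1.028 = 1.002 d
  layer 2 (silty sand): t_2 = 7.02 × 0.14 / 1.028 = 0.9556 d
  layer 3 (medium sand): t_3 = 4.46 × 0.23 / 1.028 = 0.9974 d
Total t = Σ t_i = 2.955 days.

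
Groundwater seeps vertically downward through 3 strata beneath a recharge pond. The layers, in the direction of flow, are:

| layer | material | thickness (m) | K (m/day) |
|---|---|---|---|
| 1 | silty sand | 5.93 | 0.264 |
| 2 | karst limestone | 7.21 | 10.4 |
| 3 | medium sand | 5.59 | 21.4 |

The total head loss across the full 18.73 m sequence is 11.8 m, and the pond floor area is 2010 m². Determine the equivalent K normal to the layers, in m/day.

0.800

Flow is perpendicular to layering, so the layers act in series and the equivalent K is the thickness-weighted harmonic mean.
Total thickness L = 5.93 + 7.21 + 5.59 = 18.73 m.
Σ(b_i/K_i) = 5.93/0.264 + 7.21/10.4 + 5.59/21.4 = 23.42 d.
K_eq = L / Σ(b_i/K_i) = 18.73 / 23.42 = 0.7999 m/day.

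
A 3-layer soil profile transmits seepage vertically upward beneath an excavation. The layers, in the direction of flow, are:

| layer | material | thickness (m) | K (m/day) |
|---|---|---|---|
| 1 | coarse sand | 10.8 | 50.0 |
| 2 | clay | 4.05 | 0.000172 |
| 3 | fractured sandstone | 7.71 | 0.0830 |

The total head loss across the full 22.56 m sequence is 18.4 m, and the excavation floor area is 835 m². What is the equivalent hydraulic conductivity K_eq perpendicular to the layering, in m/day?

Flow is perpendicular to layering, so the layers act in series and the equivalent K is the thickness-weighted harmonic mean.
Total thickness L = 10.8 + 4.05 + 7.71 = 22.56 m.
Σ(b_i/K_i) = 10.8/50.0 + 4.05/0.000172 + 7.71/0.0830 = 23640 d.
K_eq = L / Σ(b_i/K_i) = 22.56 / 23640 = 0.0009543 m/day.

0.000954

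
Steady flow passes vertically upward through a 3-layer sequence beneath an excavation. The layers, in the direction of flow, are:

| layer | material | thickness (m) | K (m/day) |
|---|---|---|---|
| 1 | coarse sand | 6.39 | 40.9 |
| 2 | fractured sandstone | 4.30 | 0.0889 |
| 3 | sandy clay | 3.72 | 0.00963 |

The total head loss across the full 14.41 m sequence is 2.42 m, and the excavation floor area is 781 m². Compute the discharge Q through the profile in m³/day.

4.35

Flow is perpendicular to layering, so the layers act in series and the equivalent K is the thickness-weighted harmonic mean.
Total thickness L = 6.39 + 4.30 + 3.72 = 14.41 m.
Σ(b_i/K_i) = 6.39/40.9 + 4.30/0.0889 + 3.72/0.00963 = 434.8 d.
K_eq = L / Σ(b_i/K_i) = 14.41 / 434.8 = 0.03314 m/day.
Q = K_eq · A · (Δh/L) = 0.03314 × 781 × (2.42/14.41) = 4.347 m³/day.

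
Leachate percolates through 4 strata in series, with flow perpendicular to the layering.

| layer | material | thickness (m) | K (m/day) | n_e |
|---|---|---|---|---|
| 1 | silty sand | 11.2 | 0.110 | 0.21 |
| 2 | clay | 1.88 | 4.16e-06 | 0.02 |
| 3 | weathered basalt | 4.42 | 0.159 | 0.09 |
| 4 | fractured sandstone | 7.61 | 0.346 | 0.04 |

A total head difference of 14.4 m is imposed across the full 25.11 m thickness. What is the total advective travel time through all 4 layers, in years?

266

With flow normal to the layers, continuity requires the same specific discharge q through every layer.
Σ(b_i/K_i) = 11.2/0.110 + 1.88/4.16e-06 + 4.42/0.159 + 7.61/0.346 = 4.521e+05 d.
q = Δh / Σ(b_i/K_i) = 14.4 / 4.521e+05 = 3.185e-05 m/day.
In each layer the seepage velocity is v_i = q/n_i, so the layer transit time is t_i = b_i·n_i / q:
  layer 1 (silty sand): t_1 = 11.2 × 0.21 / 3.185e-05 = 73839 d
  layer 2 (clay): t_2 = 1.88 × 0.02 / 3.185e-05 = 1180 d
  layer 3 (weathered basalt): t_3 = 4.42 × 0.09 / 3.185e-05 = 12489 d
  layer 4 (fractured sandstone): t_4 = 7.61 × 0.04 / 3.185e-05 = 9556 d
Total t = Σ t_i = 97064 days = 265.7 years.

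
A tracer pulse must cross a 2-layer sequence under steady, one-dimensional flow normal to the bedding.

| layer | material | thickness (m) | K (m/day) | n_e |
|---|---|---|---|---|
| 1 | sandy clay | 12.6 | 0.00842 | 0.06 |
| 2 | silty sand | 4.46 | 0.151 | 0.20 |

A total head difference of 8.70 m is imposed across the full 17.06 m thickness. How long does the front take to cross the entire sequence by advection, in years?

With flow normal to the layers, continuity requires the same specific discharge q through every layer.
Σ(b_i/K_i) = 12.6/0.00842 + 4.46/0.151 = 1526 d.
q = Δh / Σ(b_i/K_i) = 8.70 / 1526 = 0.005701 m/day.
In each layer the seepage velocity is v_i = q/n_i, so the layer transit time is t_i = b_i·n_i / q:
  layer 1 (sandy clay): t_1 = 12.6 × 0.06 / 0.005701 = 132.6 d
  layer 2 (silty sand): t_2 = 4.46 × 0.20 / 0.005701 = 156.5 d
Total t = Σ t_i = 289.1 days = 0.7914 years.

0.791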